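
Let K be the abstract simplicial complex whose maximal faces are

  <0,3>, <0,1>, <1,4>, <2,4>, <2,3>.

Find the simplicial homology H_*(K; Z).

Take the total order 0 < 1 < 2 < 3 < 4 on the vertex set. Then K (dimension 1) consists of the simplices:

  0-simplices (5): [0], [1], [2], [3], [4]
  1-simplices (5): [0,1], [0,3], [1,4], [2,3], [2,4]

Hence C_0 ≅ Z^5, C_1 ≅ Z^5.

The boundary map ∂_1: C_1 → C_0 is given by ∂[p,q] = [q] − [p]. For instance
  ∂[1,4] = [4] − [1].
The resulting 5×5 matrix has rank 4, and its Smith normal form has invariant factors (1,1,1,1).

Computing H_k = (kernel of ∂_k) / (image of ∂_{k+1}):

  H_0: rank C_0 − rank ∂_1 = 5 − 4 = 1, and the invariant factors of ∂_1 are all 1, so H_0 ≅ Z.
  H_1: rank ker ∂_1 − rank ∂_2 = (5 − 4) − 0 = 1, and there is no ∂_2, so H_1 ≅ Z.

(K is a triangulation of the circle S^1.)

H_0 = Z,  H_1 = Z.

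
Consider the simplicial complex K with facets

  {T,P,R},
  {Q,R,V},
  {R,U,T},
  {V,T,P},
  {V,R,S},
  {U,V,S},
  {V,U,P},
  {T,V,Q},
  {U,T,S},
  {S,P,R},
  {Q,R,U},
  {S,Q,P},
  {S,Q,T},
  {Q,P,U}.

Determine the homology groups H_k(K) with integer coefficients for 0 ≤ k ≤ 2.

H_0 = Z,  H_1 = Z^2,  H_2 = Z.

Fix the vertex order P < Q < R < S < T < U < V and write every simplex with vertices in increasing order. Then dim K = 2 and the simplices of K are:

  0-simplices (7): P, Q, R, S, T, U, V
  1-simplices (21): PQ, PR, PS, PT, PU, PV, QR, QS, QT, QU, QV, RS, RT, RU, RV, ST, SU, SV, TU, TV, UV
  2-simplices (14): PQS, PQU, PRS, PRT, PTV, PUV, QRU, QRV, QST, QTV, RSV, RTU, STU, SUV

giving chain groups C_0 ≅ Z^7, C_1 ≅ Z^21, C_2 ≅ Z^14.

The boundary map ∂_1: C_1 → C_0 sends each edge [p,q] (with p < q) to q − p.
The resulting 7×21 matrix has rank 6, and its Smith normal form has invariant factors (1,1,1,1,1,1).

∂_2: C_2 → C_1 maps a triangle to the signed sum of its edges. For instance
  ∂PTV = TV − PV + PT,
  ∂QRU = RU − QU + QR.
The 21×14 boundary matrix has rank 13 and Smith normal form diag(1,1,1,1,1,1,1,1,1,1,1,1,1).

From H_k ≅ ker(∂_k) / im(∂_{k+1}) we obtain:

  H_0: rank C_0 − rank ∂_1 = 7 − 6 = 1, and the invariant factors of ∂_1 are all 1, so H_0 = Z.
  H_1: rank ker ∂_1 − rank ∂_2 = (21 − 6) − 13 = 2, and the invariant factors of ∂_2 are all 1, so H_1 = Z^2.
  H_2: rank ker ∂_2 − rank ∂_3 = (14 − 13) − 0 = 1, and there is no ∂_3, so H_2 = Z.

As a check, the Euler characteristic is 7 − 21 + 14 = 0, which agrees with 1 − 2 + 1 = 0.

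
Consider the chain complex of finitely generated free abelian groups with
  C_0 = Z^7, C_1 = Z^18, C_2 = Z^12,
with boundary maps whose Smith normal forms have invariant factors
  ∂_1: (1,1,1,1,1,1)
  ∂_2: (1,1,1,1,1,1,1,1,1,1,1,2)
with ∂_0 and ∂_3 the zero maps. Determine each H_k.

H_0 = Z,  H_1 = Z/2,  H_2 = 0.

H_0: b_0 = 7 − 0 − 6 = 1; torsion from ∂_1 factors > 1: none. So H_0 = Z.
H_1: b_1 = 18 − 6 − 12 = 0; torsion from ∂_2 factors > 1: [2]. So H_1 = Z/2.
H_2: b_2 = 12 − 12 − 0 = 0; torsion from ∂_3 factors > 1: none. So H_2 = 0.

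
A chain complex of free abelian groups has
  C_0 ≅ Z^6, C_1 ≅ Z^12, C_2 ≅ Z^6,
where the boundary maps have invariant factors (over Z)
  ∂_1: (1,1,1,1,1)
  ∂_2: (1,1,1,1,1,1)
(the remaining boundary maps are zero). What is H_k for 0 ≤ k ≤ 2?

H_0: b_0 = 6 − 0 − 5 = 1; torsion from ∂_1 factors > 1: none. So H_0 ≅ Z.
H_1: b_1 = 12 − 5 − 6 = 1; torsion from ∂_2 factors > 1: none. So H_1 ≅ Z.
H_2: b_2 = 6 − 6 − 0 = 0; torsion from ∂_3 factors > 1: none. So H_2 ≅ 0.

H_0 ≅ Z,  H_1 ≅ Z,  H_2 = 0.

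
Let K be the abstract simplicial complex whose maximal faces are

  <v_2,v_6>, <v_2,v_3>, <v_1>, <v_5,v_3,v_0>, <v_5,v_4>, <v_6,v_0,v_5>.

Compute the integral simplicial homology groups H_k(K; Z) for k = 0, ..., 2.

K has 7 vertices, 8 edges, 2 triangles.
rank ∂_0 = 0, rank ∂_1 = 5 ⇒ b_0 = 7 − 0 − 5 = 2; all invariant factors of ∂_1 are 1 so no torsion. So H_0 = Z^2.
rank ∂_1 = 5, rank ∂_2 = 2 ⇒ b_1 = 8 − 5 − 2 = 1; all invariant factors of ∂_2 are 1 so no torsion. So H_1 = Z.
rank ∂_2 = 2, rank ∂_3 = 0 ⇒ b_2 = 2 − 2 − 0 = 0. So H_2 = 0.

H_0 = Z^2,  H_1 = Z,  H_2 = 0.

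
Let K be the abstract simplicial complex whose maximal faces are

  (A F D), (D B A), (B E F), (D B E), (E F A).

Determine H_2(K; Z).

We work with the vertex ordering A < B < D < E < F. The simplices of K, each written with vertices in increasing order, are:

  0-simplices (5): A, B, D, E, F
  1-simplices (10): AB, AD, AE, AF, BD, BE, BF, DE, DF, EF
  2-simplices (5): ABD, ADF, AEF, BDE, BEF

giving chain groups C_0 ≅ Z^5, C_1 ≅ Z^10, C_2 ≅ Z^5.

Boundary ∂_1: C_1 → C_0 maps an edge to its endpoints' difference, ∂[p,q] = q − p.
The resulting 5×10 matrix has rank 4, and its Smith normal form has invariant factors (1,1,1,1).

Boundary ∂_2: C_2 → C_1 maps a triangle to the signed sum of its edges. For instance
  ∂ADF = DF − AF + AD,
  ∂AEF = EF − AF + AE.
As a 10×5 matrix over Z this has rank 5, with invariant factors (1,1,1,1,1).

Computing H_k = (kernel of ∂_k) / (image of ∂_{k+1}):

  H_2: rank ker ∂_2 − rank ∂_3 = (5 − 5) − 0 = 0, and there is no ∂_3, so H_2 ≅ 0.

(K is a triangulation of the Möbius band.)

H_2 = 0.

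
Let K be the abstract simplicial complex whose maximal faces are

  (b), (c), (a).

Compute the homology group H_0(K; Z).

Order the vertices as a < b < c. Listing each simplex with vertices in this order, K has dimension 0 with simplices:

  0-simplices (3): a, b, c

giving chain groups C_0 ≅ Z^3.

Reading off H_k = ker ∂_k / im ∂_{k+1}:

  H_0: rank C_0 − rank ∂_1 = 3 − 0 = 3, and there is no ∂_1, so H_0 = Z^3.

H_0 = Z^3.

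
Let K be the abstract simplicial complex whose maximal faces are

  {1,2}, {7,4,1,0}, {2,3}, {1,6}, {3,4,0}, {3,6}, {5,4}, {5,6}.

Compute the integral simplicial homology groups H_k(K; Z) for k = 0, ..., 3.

Order the vertices as 0 < 1 < 2 < 3 < 4 < 5 < 6 < 7. Listing each simplex with vertices in this order, K has dimension 3 with simplices:

  0-simplices (8): [0], [1], [2], [3], [4], [5], [6], [7]
  1-simplices (14): [0,1], [0,3], [0,4], [0,7], [1,2], [1,4], [1,6], [1,7], [2,3], [3,4], [3,6], [4,5], [4,7], [5,6]
  2-simplices (5): [0,1,4], [0,1,7], [0,3,4], [0,4,7], [1,4,7]
  3-simplices (1): [0,1,4,7]

Hence C_0 ≅ Z^8, C_1 ≅ Z^14, C_2 ≅ Z^5, C_3 ≅ Z^1.

∂_1: C_1 → C_0 is given by ∂[p,q] = [q] − [p]. For instance
  ∂[1,4] = [4] − [1].
The resulting 8×14 matrix has rank 7, and its Smith normal form has invariant factors (1,1,1,1,1,1,1).

Boundary ∂_2: C_2 → C_1 maps a triangle to the signed sum of its edges. For instance
  ∂[0,4,7] = [4,7] − [0,7] + [0,4],
  ∂[0,3,4] = [3,4] − [0,4] + [0,3].
The resulting 14×5 matrix has rank 4, and its Smith normal form has invariant factors (1,1,1,1).

The boundary map ∂_3: C_3 → C_2 sends each 3-simplex σ to the alternating sum Σ_i (−1)^i (σ with its i-th vertex removed). For instance
  ∂[0,1,4,7] = [1,4,7] − [0,4,7] + [0,1,7] − [0,1,4].
The resulting 5×1 matrix has rank 1, and its Smith normal form has invariant factors (1).

From H_k ≅ ker(∂_k) / im(∂_{k+1}) we obtain:

  H_0: rank C_0 − rank ∂_1 = 8 − 7 = 1, and the invariant factors of ∂_1 are all 1, so H_0 ≅ Z.
  H_1: rank ker ∂_1 − rank ∂_2 = (14 − 7) − 4 = 3, and the invariant factors of ∂_2 are all 1, so H_1 ≅ Z^3.
  H_2: rank ker ∂_2 − rank ∂_3 = (5 − 4) − 1 = 0, and the invariant factors of ∂_3 are all 1, so H_2 ≅ 0.
  H_3: rank ker ∂_3 − rank ∂_4 = (1 − 1) − 0 = 0, and there is no ∂_4, so H_3 ≅ 0.

As a check, the Euler characteristic is 8 − 14 + 5 − 1 = -2, which agrees with 1 − 3 + 0 − 0 = -2.

H_0 ≅ Z,  H_1 ≅ Z^3,  H_2 = 0,  H_3 = 0.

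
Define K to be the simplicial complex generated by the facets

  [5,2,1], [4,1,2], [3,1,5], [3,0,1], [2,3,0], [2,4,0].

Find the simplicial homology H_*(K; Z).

Take the total order 0 < 1 < 2 < 3 < 4 < 5 on the vertex set. Then K (dimension 2) consists of the simplices:

  0-simplices (6): [0], [1], [2], [3], [4], [5]
  1-simplices (12): [0,1], [0,2], [0,3], [0,4], [1,2], [1,3], [1,4], [1,5], [2,3], [2,4], [2,5], [3,5]
  2-simplices (6): [0,1,3], [0,2,3], [0,2,4], [1,2,4], [1,2,5], [1,3,5]

giving chain groups C_0 ≅ Z^6, C_1 ≅ Z^12, C_2 ≅ Z^6.

The boundary map ∂_1: C_1 → C_0 is given by ∂[p,q] = [q] − [p]. For instance
  ∂[2,5] = [5] − [2].
As a 6×12 matrix over Z this has rank 5, with invariant factors (1,1,1,1,1).

The boundary map ∂_2: C_2 → C_1 sends each 2-simplex [p,q,r] to [q,r] − [p,r] + [p,q]. For instance
  ∂[0,1,3] = [1,3] − [0,3] + [0,1],
  ∂[1,2,5] = [2,5] − [1,5] + [1,2].
As a 12×6 matrix over Z this has rank 6, with invariant factors (1,1,1,1,1,1).

Computing H_k = (kernel of ∂_k) / (image of ∂_{k+1}):

  H_0: rank C_0 − rank ∂_1 = 6 − 5 = 1, and the invariant factors of ∂_1 are all 1, so H_0 = Z.
  H_1: rank ker ∂_1 − rank ∂_2 = (12 − 5) − 6 = 1, and the invariant factors of ∂_2 are all 1, so H_1 = Z.
  H_2: rank ker ∂_2 − rank ∂_3 = (6 − 6) − 0 = 0, and there is no ∂_3, so H_2 = 0.

(K is a triangulation of the cylinder S^1 x I.)

H_0 = Z,  H_1 = Z,  H_2 = 0.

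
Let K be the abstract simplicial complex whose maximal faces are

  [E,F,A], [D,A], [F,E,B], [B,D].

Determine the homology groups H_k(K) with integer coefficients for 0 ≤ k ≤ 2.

H_0 ≅ Z,  H_1 ≅ Z,  H_2 = 0.

K has 5 vertices, 7 edges, 2 triangles.
rank ∂_0 = 0, rank ∂_1 = 4 ⇒ b_0 = 5 − 0 − 4 = 1; all invariant factors of ∂_1 are 1 so no torsion. So H_0 ≅ Z.
rank ∂_1 = 4, rank ∂_2 = 2 ⇒ b_1 = 7 − 4 − 2 = 1; all invariant factors of ∂_2 are 1 so no torsion. So H_1 ≅ Z.
rank ∂_2 = 2, rank ∂_3 = 0 ⇒ b_2 = 2 − 2 − 0 = 0. So H_2 ≅ 0.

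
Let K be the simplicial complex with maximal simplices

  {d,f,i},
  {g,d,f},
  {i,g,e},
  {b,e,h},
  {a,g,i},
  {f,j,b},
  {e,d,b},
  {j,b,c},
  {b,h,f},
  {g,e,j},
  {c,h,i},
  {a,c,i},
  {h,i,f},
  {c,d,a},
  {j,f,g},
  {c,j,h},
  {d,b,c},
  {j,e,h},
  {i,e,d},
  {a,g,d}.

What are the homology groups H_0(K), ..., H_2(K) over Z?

We work with the vertex ordering a < b < c < d < e < f < g < h < i < j. The simplices of K, each written with vertices in increasing order, are:

  0-simplices (10): a, b, c, d, e, f, g, h, i, j
  1-simplices (30): ac, ad, ag, ai, bc, bd, be, bf, bh, bj, cd, ch, ci, cj, de, df, dg, di, eg, eh, ei, ej, fg, fh, fi, fj, gi, gj, hi, hj
  2-simplices (20): acd, aci, adg, agi, bcd, bcj, bde, beh, bfh, bfj, chi, chj, dei, dfg, dfi, egi, egj, ehj, fgj, fhi

so the chain groups are C_0 ≅ Z^10, C_1 ≅ Z^30, C_2 ≅ Z^20.

Boundary ∂_1: C_1 → C_0 is given by ∂[p,q] = [q] − [p].
As a 10×30 matrix over Z this has rank 9, with invariant factors (1,1,1,1,1,1,1,1,1).

∂_2: C_2 → C_1 acts by ∂[p,q,r] = [q,r] − [p,r] + [p,q]. For instance
  ∂bcd = cd − bd + bc,
  ∂dfi = fi − di + df.
The 30×20 boundary matrix has rank 20 and Smith normal form diag(1,1,1,1,1,1,1,1,1,1,1,1,1,1,1,1,1,1,1,2).

Reading off H_k = ker ∂_k / im ∂_{k+1}:

  H_0: rank C_0 − rank ∂_1 = 10 − 9 = 1, and the invariant factors of ∂_1 are all 1, so H_0 = Z.
  H_1: rank ker ∂_1 − rank ∂_2 = (30 − 9) − 20 = 1, and ∂_2 has invariant factor 2 > 1, so H_1 = Z × Z/2.
  H_2: rank ker ∂_2 − rank ∂_3 = (20 − 20) − 0 = 0, and there is no ∂_3, so H_2 = 0.

H_0 = Z,  H_1 = Z × Z/2,  H_2 = 0.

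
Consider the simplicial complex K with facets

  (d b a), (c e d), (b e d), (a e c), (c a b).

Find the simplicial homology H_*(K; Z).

Order the vertices as a < b < c < d < e. Listing each simplex with vertices in this order, K has dimension 2 with simplices:

  0-simplices (5): a, b, c, d, e
  1-simplices (10): ab, ac, ad, ae, bc, bd, be, cd, ce, de
  2-simplices (5): abc, abd, ace, bde, cde

giving chain groups C_0 ≅ Z^5, C_1 ≅ Z^10, C_2 ≅ Z^5.

The boundary map ∂_1: C_1 → C_0 sends each edge [p,q] (with p < q) to q − p. For instance
  ∂ac = c − a.
As a 5×10 matrix over Z this has rank 4, with invariant factors (1,1,1,1).

Boundary ∂_2: C_2 → C_1 acts by ∂[p,q,r] = [q,r] − [p,r] + [p,q]. For instance
  ∂ace = ce − ae + ac,
  ∂cde = de − ce + cd.
This gives a 10×5 integer matrix of rank 5; reducing to Smith normal form yields diagonal entries (1,1,1,1,1).

From H_k ≅ ker(∂_k) / im(∂_{k+1}) we obtain:

  H_0: rank C_0 − rank ∂_1 = 5 − 4 = 1, and the invariant factors of ∂_1 are all 1, so H_0 = Z.
  H_1: rank ker ∂_1 − rank ∂_2 = (10 − 4) − 5 = 1, and the invariant factors of ∂_2 are all 1, so H_1 = Z.
  H_2: rank ker ∂_2 − rank ∂_3 = (5 − 5) − 0 = 0, and there is no ∂_3, so H_2 = 0.

As a check, the Euler characteristic is 5 − 10 + 5 = 0, which agrees with 1 − 1 + 0 = 0.

H_0 = Z,  H_1 = Z,  H_2 = 0.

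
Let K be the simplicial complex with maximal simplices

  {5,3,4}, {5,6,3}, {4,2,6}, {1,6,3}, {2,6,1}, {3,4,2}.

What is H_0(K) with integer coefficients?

Fix the vertex order 1 < 2 < 3 < 4 < 5 < 6 and write every simplex with vertices in increasing order. Then dim K = 2 and the simplices of K are:

  0-simplices (6): [1], [2], [3], [4], [5], [6]
  1-simplices (12): [1,2], [1,3], [1,6], [2,3], [2,4], [2,6], [3,4], [3,5], [3,6], [4,5], [4,6], [5,6]
  2-simplices (6): [1,2,6], [1,3,6], [2,3,4], [2,4,6], [3,4,5], [3,5,6]

Hence C_0 ≅ Z^6, C_1 ≅ Z^12, C_2 ≅ Z^6.

Boundary ∂_1: C_1 → C_0 sends each edge [p,q] (with p < q) to q − p.
As a 6×12 matrix over Z this has rank 5, with invariant factors (1,1,1,1,1).

The boundary map ∂_2: C_2 → C_1 maps a triangle to the signed sum of its edges. For instance
  ∂[3,4,5] = [4,5] − [3,5] + [3,4],
  ∂[3,5,6] = [5,6] − [3,6] + [3,5].
This gives a 12×6 integer matrix of rank 6; reducing to Smith normal form yields diagonal entries (1,1,1,1,1,1).

Computing H_k = (kernel of ∂_k) / (image of ∂_{k+1}):

  H_0: rank C_0 − rank ∂_1 = 6 − 5 = 1, and the invariant factors of ∂_1 are all 1, so H_0 = Z.

H_0 ≅ Z.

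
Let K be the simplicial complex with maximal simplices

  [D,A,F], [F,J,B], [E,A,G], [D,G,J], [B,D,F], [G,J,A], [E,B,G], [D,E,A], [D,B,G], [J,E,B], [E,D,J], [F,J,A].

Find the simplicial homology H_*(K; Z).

Fix the vertex order A < B < D < E < F < G < J and write every simplex with vertices in increasing order. Then dim K = 2 and the simplices of K are:

  0-simplices (7): A, B, D, E, F, G, J
  1-simplices (18): AD, AE, AF, AG, AJ, BD, BE, BF, BG, BJ, DE, DF, DG, DJ, EG, EJ, FJ, GJ
  2-simplices (12): ADE, ADF, AEG, AFJ, AGJ, BDF, BDG, BEG, BEJ, BFJ, DEJ, DGJ

so the chain groups are C_0 ≅ Z^7, C_1 ≅ Z^18, C_2 ≅ Z^12.

The boundary map ∂_1: C_1 → C_0 maps an edge to its endpoints' difference, ∂[p,q] = q − p. For instance
  ∂BJ = J − B.
The 7×18 boundary matrix has rank 6 and Smith normal form diag(1,1,1,1,1,1).

Boundary ∂_2: C_2 → C_1 sends each 2-simplex [p,q,r] to [q,r] − [p,r] + [p,q]. For instance
  ∂ADF = DF − AF + AD,
  ∂BDG = DG − BG + BD.
As a 18×12 matrix over Z this has rank 12, with invariant factors (1,1,1,1,1,1,1,1,1,1,1,2).

From H_k ≅ ker(∂_k) / im(∂_{k+1}) we obtain:

  H_0: rank C_0 − rank ∂_1 = 7 − 6 = 1, and the invariant factors of ∂_1 are all 1, so H_0 = Z.
  H_1: rank ker ∂_1 − rank ∂_2 = (18 − 6) − 12 = 0, and ∂_2 has invariant factor 2 > 1, so H_1 = Z/2.
  H_2: rank ker ∂_2 − rank ∂_3 = (12 − 12) − 0 = 0, and there is no ∂_3, so H_2 = 0.

(K is a triangulation of the real projective plane RP^2.)

H_0 = Z,  H_1 = Z/2,  H_2 = 0.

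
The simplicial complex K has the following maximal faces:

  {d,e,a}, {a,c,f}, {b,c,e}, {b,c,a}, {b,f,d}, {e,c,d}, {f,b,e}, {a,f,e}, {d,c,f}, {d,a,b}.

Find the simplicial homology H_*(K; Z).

Order the vertices as a < b < c < d < e < f. Listing each simplex with vertices in this order, K has dimension 2 with simplices:

  0-simplices (6): a, b, c, d, e, f
  1-simplices (15): ab, ac, ad, ae, af, bc, bd, be, bf, cd, ce, cf, de, df, ef
  2-simplices (10): abc, abd, acf, ade, aef, bce, bdf, bef, cde, cdf

Hence C_0 ≅ Z^6, C_1 ≅ Z^15, C_2 ≅ Z^10.

Boundary ∂_1: C_1 → C_0 is given by ∂[p,q] = [q] − [p]. For instance
  ∂af = f − a.
The resulting 6×15 matrix has rank 5, and its Smith normal form has invariant factors (1,1,1,1,1).

Boundary ∂_2: C_2 → C_1 maps a triangle to the signed sum of its edges. For instance
  ∂bdf = df − bf + bd,
  ∂aef = ef − af + ae.
The resulting 15×10 matrix has rank 10, and its Smith normal form has invariant factors (1,1,1,1,1,1,1,1,1,2).

Computing H_k = (kernel of ∂_k) / (image of ∂_{k+1}):

  H_0: rank C_0 − rank ∂_1 = 6 − 5 = 1, and the invariant factors of ∂_1 are all 1, so H_0 ≅ Z.
  H_1: rank ker ∂_1 − rank ∂_2 = (15 − 5) − 10 = 0, and ∂_2 has invariant factor 2 > 1, so H_1 ≅ Z/2.
  H_2: rank ker ∂_2 − rank ∂_3 = (10 − 10) − 0 = 0, and there is no ∂_3, so H_2 ≅ 0.

H_0 ≅ Z,  H_1 ≅ Z/2,  H_2 = 0.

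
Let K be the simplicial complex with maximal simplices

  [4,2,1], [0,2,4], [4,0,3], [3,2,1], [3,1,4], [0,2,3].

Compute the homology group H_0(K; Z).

Fix the vertex order 0 < 1 < 2 < 3 < 4 and write every simplex with vertices in increasing order. Then dim K = 2 and the simplices of K are:

  0-simplices (5): [0], [1], [2], [3], [4]
  1-simplices (9): [0,2], [0,3], [0,4], [1,2], [1,3], [1,4], [2,3], [2,4], [3,4]
  2-simplices (6): [0,2,3], [0,2,4], [0,3,4], [1,2,3], [1,2,4], [1,3,4]

Hence C_0 ≅ Z^5, C_1 ≅ Z^9, C_2 ≅ Z^6.

∂_1: C_1 → C_0 sends each edge [p,q] (with p < q) to q − p. For instance
  ∂[1,3] = [3] − [1].
The 5×9 boundary matrix has rank 4 and Smith normal form diag(1,1,1,1).

Boundary ∂_2: C_2 → C_1 sends each 2-simplex [p,q,r] to [q,r] − [p,r] + [p,q]. For instance
  ∂[0,2,4] = [2,4] − [0,4] + [0,2],
  ∂[1,2,3] = [2,3] − [1,3] + [1,2].
As a 9×6 matrix over Z this has rank 5, with invariant factors (1,1,1,1,1).

From H_k ≅ ker(∂_k) / im(∂_{k+1}) we obtain:

  H_0: rank C_0 − rank ∂_1 = 5 − 4 = 1, and the invariant factors of ∂_1 are all 1, so H_0 = Z.

(K is a triangulation of the 2-sphere S^2.)

H_0 = Z.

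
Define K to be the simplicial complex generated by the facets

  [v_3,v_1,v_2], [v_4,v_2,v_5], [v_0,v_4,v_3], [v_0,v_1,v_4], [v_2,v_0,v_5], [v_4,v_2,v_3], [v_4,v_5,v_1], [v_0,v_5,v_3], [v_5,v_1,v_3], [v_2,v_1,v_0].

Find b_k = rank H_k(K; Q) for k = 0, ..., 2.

We work with the vertex ordering v_0 < v_1 < v_2 < v_3 < v_4 < v_5. The simplices of K, each written with vertices in increasing order, are:

  0-simplices (6): [v_0], [v_1], [v_2], [v_3], [v_4], [v_5]
  1-simplices (15): (15 of them)
  2-simplices (10): [v_0,v_1,v_2], [v_0,v_1,v_4], [v_0,v_2,v_5], [v_0,v_3,v_4], [v_0,v_3,v_5], [v_1,v_2,v_3], [v_1,v_3,v_5], [v_1,v_4,v_5], [v_2,v_3,v_4], [v_2,v_4,v_5]

giving chain groups C_0 ≅ Z^6, C_1 ≅ Z^15, C_2 ≅ Z^10.

Boundary ∂_1: C_1 → C_0 maps an edge to its endpoints' difference, ∂[p,q] = q − p.
As a 6×15 matrix over Z this has rank 5, with invariant factors (1,1,1,1,1).

The boundary map ∂_2: C_2 → C_1 maps a triangle to the signed sum of its edges. For instance
  ∂[v_2,v_4,v_5] = [v_4,v_5] − [v_2,v_5] + [v_2,v_4],
  ∂[v_1,v_4,v_5] = [v_4,v_5] − [v_1,v_5] + [v_1,v_4].
The 15×10 boundary matrix has rank 10 and Smith normal form diag(1,1,1,1,1,1,1,1,1,2).

From H_k ≅ ker(∂_k) / im(∂_{k+1}) we obtain:

  H_0: rank C_0 − rank ∂_1 = 6 − 5 = 1, and the invariant factors of ∂_1 are all 1, so H_0 ≅ Z.
  H_1: rank ker ∂_1 − rank ∂_2 = (15 − 5) − 10 = 0, and ∂_2 has invariant factor 2 > 1, so H_1 ≅ Z/2Z.
  H_2: rank ker ∂_2 − rank ∂_3 = (10 − 10) − 0 = 0, and there is no ∂_3, so H_2 ≅ 0.

As a check, the Euler characteristic is 6 − 15 + 10 = 1, which agrees with 1 − 0 + 0 = 1.
(K is a triangulation of the real projective plane RP^2.)

Hence the Betti numbers are b_0 = 1, b_1 = 0, b_2 = 0.

b_0 = 1, b_1 = 0, b_2 = 0.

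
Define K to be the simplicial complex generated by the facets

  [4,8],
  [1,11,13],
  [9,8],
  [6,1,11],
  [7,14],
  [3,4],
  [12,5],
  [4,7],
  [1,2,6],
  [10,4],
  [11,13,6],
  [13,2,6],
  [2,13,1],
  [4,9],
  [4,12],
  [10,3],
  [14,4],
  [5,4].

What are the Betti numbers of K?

Take the total order 1 < 2 < 3 < 4 < 5 < 6 < 7 < 8 < 9 < 10 < 11 < 12 < 13 < 14 on the vertex set. Then K (dimension 2) consists of the simplices:

  0-simplices (14): [1], [2], [3], [4], [5], [6], [7], [8], [9], [10], [11], [12], [13], [14]
  1-simplices (21): [1,2], [1,6], [1,11], [1,13], [2,6], [2,13], [3,4], [3,10], [4,5], [4,7], [4,8], [4,9], [4,10], [4,12], [4,14], [5,12], [6,11], [6,13], [7,14], [8,9], [11,13]
  2-simplices (6): [1,2,6], [1,2,13], [1,6,11], [1,11,13], [2,6,13], [6,11,13]

giving chain groups C_0 ≅ Z^14, C_1 ≅ Z^21, C_2 ≅ Z^6.

∂_1: C_1 → C_0 maps an edge to its endpoints' difference, ∂[p,q] = q − p. For instance
  ∂[2,6] = [6] − [2].
As a 14×21 matrix over Z this has rank 12, with invariant factors (1,1,1,1,1,1,1,1,1,1,1,1).

The boundary map ∂_2: C_2 → C_1 maps a triangle to the signed sum of its edges. For instance
  ∂[2,6,13] = [6,13] − [2,13] + [2,6],
  ∂[1,2,6] = [2,6] − [1,6] + [1,2].
The 21×6 boundary matrix has rank 5 and Smith normal form diag(1,1,1,1,1).

Reading off H_k = ker ∂_k / im ∂_{k+1}:

  H_0: rank C_0 − rank ∂_1 = 14 − 12 = 2, and the invariant factors of ∂_1 are all 1, so H_0 ≅ Z^2.
  H_1: rank ker ∂_1 − rank ∂_2 = (21 − 12) − 5 = 4, and the invariant factors of ∂_2 are all 1, so H_1 ≅ Z^4.
  H_2: rank ker ∂_2 − rank ∂_3 = (6 − 5) − 0 = 1, and there is no ∂_3, so H_2 ≅ Z.

As a check, the Euler characteristic is 14 − 21 + 6 = -1, which agrees with 2 − 4 + 1 = -1.

Hence the Betti numbers are b_0 = 2, b_1 = 4, b_2 = 1.

b_0 = 2, b_1 = 4, b_2 = 1.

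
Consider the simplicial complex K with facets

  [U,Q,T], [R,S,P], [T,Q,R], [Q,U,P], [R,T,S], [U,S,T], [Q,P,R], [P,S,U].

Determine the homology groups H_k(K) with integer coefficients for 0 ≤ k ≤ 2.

H_0 = Z,  H_1 = 0,  H_2 = Z.

We work with the vertex ordering P < Q < R < S < T < U. The simplices of K, each written with vertices in increasing order, are:

  0-simplices (6): P, Q, R, S, T, U
  1-simplices (12): PQ, PR, PS, PU, QR, QT, QU, RS, RT, ST, SU, TU
  2-simplices (8): PQR, PQU, PRS, PSU, QRT, QTU, RST, STU

Hence C_0 ≅ Z^6, C_1 ≅ Z^12, C_2 ≅ Z^8.

Boundary ∂_1: C_1 → C_0 sends each edge [p,q] (with p < q) to q − p. For instance
  ∂PU = U − P.
The 6×12 boundary matrix has rank 5 and Smith normal form diag(1,1,1,1,1).

∂_2: C_2 → C_1 maps a triangle to the signed sum of its edges. For instance
  ∂PQU = QU − PU + PQ,
  ∂RST = ST − RT + RS.
As a 12×8 matrix over Z this has rank 7, with invariant factors (1,1,1,1,1,1,1).

Reading off H_k = ker ∂_k / im ∂_{k+1}:

  H_0: rank C_0 − rank ∂_1 = 6 − 5 = 1, and the invariant factors of ∂_1 are all 1, so H_0 = Z.
  H_1: rank ker ∂_1 − rank ∂_2 = (12 − 5) − 7 = 0, and the invariant factors of ∂_2 are all 1, so H_1 = 0.
  H_2: rank ker ∂_2 − rank ∂_3 = (8 − 7) − 0 = 1, and there is no ∂_3, so H_2 = Z.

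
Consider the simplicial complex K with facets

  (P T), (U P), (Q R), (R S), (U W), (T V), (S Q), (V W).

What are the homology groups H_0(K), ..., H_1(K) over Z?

H_0 ≅ Z^2,  H_1 ≅ Z^2.

Take the total order P < Q < R < S < T < U < V < W on the vertex set. Then K (dimension 1) consists of the simplices:

  0-simplices (8): P, Q, R, S, T, U, V, W
  1-simplices (8): PT, PU, QR, QS, RS, TV, UW, VW

giving chain groups C_0 ≅ Z^8, C_1 ≅ Z^8.

∂_1: C_1 → C_0 maps an edge to its endpoints' difference, ∂[p,q] = q − p.
As a 8×8 matrix over Z this has rank 6, with invariant factors (1,1,1,1,1,1).

From H_k ≅ ker(∂_k) / im(∂_{k+1}) we obtain:

  H_0: rank C_0 − rank ∂_1 = 8 − 6 = 2, and the invariant factors of ∂_1 are all 1, so H_0 = Z^2.
  H_1: rank ker ∂_1 − rank ∂_2 = (8 − 6) − 0 = 2, and there is no ∂_2, so H_1 = Z^2.

As a check, the Euler characteristic is 8 − 8 = 0, which agrees with 2 − 2 = 0.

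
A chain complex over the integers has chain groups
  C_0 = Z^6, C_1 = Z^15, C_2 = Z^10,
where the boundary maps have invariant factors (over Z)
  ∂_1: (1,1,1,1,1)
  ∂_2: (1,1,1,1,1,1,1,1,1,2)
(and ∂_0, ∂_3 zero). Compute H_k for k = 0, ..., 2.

H_0: b_0 = 6 − 0 − 5 = 1; torsion from ∂_1 factors > 1: none. So H_0 = Z.
H_1: b_1 = 15 − 5 − 10 = 0; torsion from ∂_2 factors > 1: [2]. So H_1 = Z/2.
H_2: b_2 = 10 − 10 − 0 = 0; torsion from ∂_3 factors > 1: none. So H_2 = 0.

H_0 = Z,  H_1 = Z/2,  H_2 = 0.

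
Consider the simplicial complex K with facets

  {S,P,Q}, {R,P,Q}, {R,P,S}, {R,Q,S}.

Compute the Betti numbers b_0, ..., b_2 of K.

Fix the vertex order P < Q < R < S and write every simplex with vertices in increasing order. Then dim K = 2 and the simplices of K are:

  0-simplices (4): P, Q, R, S
  1-simplices (6): PQ, PR, PS, QR, QS, RS
  2-simplices (4): PQR, PQS, PRS, QRS

giving chain groups C_0 ≅ Z^4, C_1 ≅ Z^6, C_2 ≅ Z^4.

∂_1: C_1 → C_0 maps an edge to its endpoints' difference, ∂[p,q] = q − p. For instance
  ∂PQ = Q − P.
The 4×6 boundary matrix has rank 3 and Smith normal form diag(1,1,1).

The boundary map ∂_2: C_2 → C_1 maps a triangle to the signed sum of its edges. For instance
  ∂PQS = QS − PS + PQ,
  ∂QRS = RS − QS + QR.
As a 6×4 matrix over Z this has rank 3, with invariant factors (1,1,1).

Computing H_k = (kernel of ∂_k) / (image of ∂_{k+1}):

  H_0: rank C_0 − rank ∂_1 = 4 − 3 = 1, and the invariant factors of ∂_1 are all 1, so H_0 ≅ Z.
  H_1: rank ker ∂_1 − rank ∂_2 = (6 − 3) − 3 = 0, and the invariant factors of ∂_2 are all 1, so H_1 ≅ 0.
  H_2: rank ker ∂_2 − rank ∂_3 = (4 − 3) − 0 = 1, and there is no ∂_3, so H_2 ≅ Z.

Hence the Betti numbers are b_0 = 1, b_1 = 0, b_2 = 1.

b_0 = 1, b_1 = 0, b_2 = 1.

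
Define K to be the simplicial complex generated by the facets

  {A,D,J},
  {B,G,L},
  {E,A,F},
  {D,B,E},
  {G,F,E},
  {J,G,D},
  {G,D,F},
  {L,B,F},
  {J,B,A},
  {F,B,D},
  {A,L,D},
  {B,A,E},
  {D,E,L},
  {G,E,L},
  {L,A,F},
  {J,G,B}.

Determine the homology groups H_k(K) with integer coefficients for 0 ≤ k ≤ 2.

H_0 = Z,  H_1 = Z^2,  H_2 = Z.

We work with the vertex ordering A < B < D < E < F < G < J < L. The simplices of K, each written with vertices in increasing order, are:

  0-simplices (8): A, B, D, E, F, G, J, L
  1-simplices (24): AB, AD, AE, AF, AJ, AL, BD, BE, BF, BG, BJ, BL, DE, DF, DG, DJ, DL, EF, EG, EL, FG, FL, GJ, GL
  2-simplices (16): ABE, ABJ, ADJ, ADL, AEF, AFL, BDE, BDF, BFL, BGJ, BGL, DEL, DFG, DGJ, EFG, EGL

giving chain groups C_0 ≅ Z^8, C_1 ≅ Z^24, C_2 ≅ Z^16.

Boundary ∂_1: C_1 → C_0 maps an edge to its endpoints' difference, ∂[p,q] = q − p.
The resulting 8×24 matrix has rank 7, and its Smith normal form has invariant factors (1,1,1,1,1,1,1).

Boundary ∂_2: C_2 → C_1 acts by ∂[p,q,r] = [q,r] − [p,r] + [p,q]. For instance
  ∂EFG = FG − EG + EF,
  ∂ADL = DL − AL + AD.
The 24×16 boundary matrix has rank 15 and Smith normal form diag(1,1,1,1,1,1,1,1,1,1,1,1,1,1,1).

Computing H_k = (kernel of ∂_k) / (image of ∂_{k+1}):

  H_0: rank C_0 − rank ∂_1 = 8 − 7 = 1, and the invariant factors of ∂_1 are all 1, so H_0 ≅ Z.
  H_1: rank ker ∂_1 − rank ∂_2 = (24 − 7) − 15 = 2, and the invariant factors of ∂_2 are all 1, so H_1 ≅ Z^2.
  H_2: rank ker ∂_2 − rank ∂_3 = (16 − 15) − 0 = 1, and there is no ∂_3, so H_2 ≅ Z.

(K is a triangulation of the torus T^2.)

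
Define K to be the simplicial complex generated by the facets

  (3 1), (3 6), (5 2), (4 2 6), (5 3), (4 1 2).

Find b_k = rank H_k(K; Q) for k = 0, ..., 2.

Take the total order 1 < 2 < 3 < 4 < 5 < 6 on the vertex set. Then K (dimension 2) consists of the simplices:

  0-simplices (6): [1], [2], [3], [4], [5], [6]
  1-simplices (9): [1,2], [1,3], [1,4], [2,4], [2,5], [2,6], [3,5], [3,6], [4,6]
  2-simplices (2): [1,2,4], [2,4,6]

Hence C_0 ≅ Z^6, C_1 ≅ Z^9, C_2 ≅ Z^2.

The boundary map ∂_1: C_1 → C_0 sends each edge [p,q] (with p < q) to q − p.
The 6×9 boundary matrix has rank 5 and Smith normal form diag(1,1,1,1,1).

The boundary map ∂_2: C_2 → C_1 maps a triangle to the signed sum of its edges. For instance
  ∂[1,2,4] = [2,4] − [1,4] + [1,2],
  ∂[2,4,6] = [4,6] − [2,6] + [2,4].
The 9×2 boundary matrix has rank 2 and Smith normal form diag(1,1).

Computing H_k = (kernel of ∂_k) / (image of ∂_{k+1}):

  H_0: rank C_0 − rank ∂_1 = 6 − 5 = 1, and the invariant factors of ∂_1 are all 1, so H_0 ≅ Z.
  H_1: rank ker ∂_1 − rank ∂_2 = (9 − 5) − 2 = 2, and the invariant factors of ∂_2 are all 1, so H_1 ≅ Z^2.
  H_2: rank ker ∂_2 − rank ∂_3 = (2 − 2) − 0 = 0, and there is no ∂_3, so H_2 ≅ 0.

Hence the Betti numbers are b_0 = 1, b_1 = 2, b_2 = 0.

b_0 = 1, b_1 = 2, b_2 = 0.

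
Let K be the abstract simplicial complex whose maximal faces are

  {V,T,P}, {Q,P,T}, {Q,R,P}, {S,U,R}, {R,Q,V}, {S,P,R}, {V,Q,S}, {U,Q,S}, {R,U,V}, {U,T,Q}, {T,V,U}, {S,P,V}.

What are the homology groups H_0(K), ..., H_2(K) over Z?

H_0 = Z,  H_1 = Z/2,  H_2 = 0.

K has 7 vertices, 18 edges, 12 triangles.
rank ∂_0 = 0, rank ∂_1 = 6 ⇒ b_0 = 7 − 0 − 6 = 1; all invariant factors of ∂_1 are 1 so no torsion. So H_0 = Z.
rank ∂_1 = 6, rank ∂_2 = 12 ⇒ b_1 = 18 − 6 − 12 = 0; ∂_2 has invariant factor(s) [2] giving torsion. So H_1 = Z/2.
rank ∂_2 = 12, rank ∂_3 = 0 ⇒ b_2 = 12 − 12 − 0 = 0. So H_2 = 0.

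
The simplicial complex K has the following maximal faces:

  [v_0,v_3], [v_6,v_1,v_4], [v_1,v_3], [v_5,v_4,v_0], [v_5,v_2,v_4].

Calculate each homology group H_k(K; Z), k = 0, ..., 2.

K has 7 vertices, 10 edges, 3 triangles.
rank ∂_0 = 0, rank ∂_1 = 6 ⇒ b_0 = 7 − 0 − 6 = 1; all invariant factors of ∂_1 are 1 so no torsion. So H_0 = Z.
rank ∂_1 = 6, rank ∂_2 = 3 ⇒ b_1 = 10 − 6 − 3 = 1; all invariant factors of ∂_2 are 1 so no torsion. So H_1 = Z.
rank ∂_2 = 3, rank ∂_3 = 0 ⇒ b_2 = 3 − 3 − 0 = 0. So H_2 = 0.

H_0 ≅ Z,  H_1 ≅ Z,  H_2 = 0.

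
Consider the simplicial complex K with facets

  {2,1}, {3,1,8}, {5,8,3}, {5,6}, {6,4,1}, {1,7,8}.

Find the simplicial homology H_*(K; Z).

Fix the vertex order 1 < 2 < 3 < 4 < 5 < 6 < 7 < 8 and write every simplex with vertices in increasing order. Then dim K = 2 and the simplices of K are:

  0-simplices (8): [1], [2], [3], [4], [5], [6], [7], [8]
  1-simplices (12): [1,2], [1,3], [1,4], [1,6], [1,7], [1,8], [3,5], [3,8], [4,6], [5,6], [5,8], [7,8]
  2-simplices (4): [1,3,8], [1,4,6], [1,7,8], [3,5,8]

giving chain groups C_0 ≅ Z^8, C_1 ≅ Z^12, C_2 ≅ Z^4.

The boundary map ∂_1: C_1 → C_0 sends each edge [p,q] (with p < q) to q − p. For instance
  ∂[3,8] = [8] − [3].
This gives a 8×12 integer matrix of rank 7; reducing to Smith normal form yields diagonal entries (1,1,1,1,1,1,1).

∂_2: C_2 → C_1 acts by ∂[p,q,r] = [q,r] − [p,r] + [p,q]. For instance
  ∂[1,7,8] = [7,8] − [1,8] + [1,7],
  ∂[1,3,8] = [3,8] − [1,8] + [1,3].
As a 12×4 matrix over Z this has rank 4, with invariant factors (1,1,1,1).

From H_k ≅ ker(∂_k) / im(∂_{k+1}) we obtain:

  H_0: rank C_0 − rank ∂_1 = 8 − 7 = 1, and the invariant factors of ∂_1 are all 1, so H_0 = Z.
  H_1: rank ker ∂_1 − rank ∂_2 = (12 − 7) − 4 = 1, and the invariant factors of ∂_2 are all 1, so H_1 = Z.
  H_2: rank ker ∂_2 − rank ∂_3 = (4 − 4) − 0 = 0, and there is no ∂_3, so H_2 = 0.

As a check, the Euler characteristic is 8 − 12 + 4 = 0, which agrees with 1 − 1 + 0 = 0.

H_0 ≅ Z,  H_1 ≅ Z,  H_2 = 0.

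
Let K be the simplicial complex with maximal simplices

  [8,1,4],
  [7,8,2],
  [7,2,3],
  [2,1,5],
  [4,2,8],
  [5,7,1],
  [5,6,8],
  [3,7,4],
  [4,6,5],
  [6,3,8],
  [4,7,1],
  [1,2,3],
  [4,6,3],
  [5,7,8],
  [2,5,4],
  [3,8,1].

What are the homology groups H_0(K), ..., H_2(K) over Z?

Fix the vertex order 1 < 2 < 3 < 4 < 5 < 6 < 7 < 8 and write every simplex with vertices in increasing order. Then dim K = 2 and the simplices of K are:

  0-simplices (8): [1], [2], [3], [4], [5], [6], [7], [8]
  1-simplices (24): (24 of them)
  2-simplices (16): [1,2,3], [1,2,5], [1,3,8], [1,4,7], [1,4,8], [1,5,7], [2,3,7], [2,4,5], [2,4,8], [2,7,8], [3,4,6], [3,4,7], [3,6,8], [4,5,6], [5,6,8], [5,7,8]

so the chain groups are C_0 ≅ Z^8, C_1 ≅ Z^24, C_2 ≅ Z^16.

Boundary ∂_1: C_1 → C_0 is given by ∂[p,q] = [q] − [p]. For instance
  ∂[3,6] = [6] − [3].
The resulting 8×24 matrix has rank 7, and its Smith normal form has invariant factors (1,1,1,1,1,1,1).

The boundary map ∂_2: C_2 → C_1 acts by ∂[p,q,r] = [q,r] − [p,r] + [p,q]. For instance
  ∂[3,4,7] = [4,7] − [3,7] + [3,4],
  ∂[1,4,8] = [4,8] − [1,8] + [1,4].
The 24×16 boundary matrix has rank 15 and Smith normal form diag(1,1,1,1,1,1,1,1,1,1,1,1,1,1,1).

Now H_k = ker ∂_k / im ∂_{k+1}, so:

  H_0: rank C_0 − rank ∂_1 = 8 − 7 = 1, and the invariant factors of ∂_1 are all 1, so H_0 ≅ Z.
  H_1: rank ker ∂_1 − rank ∂_2 = (24 − 7) − 15 = 2, and the invariant factors of ∂_2 are all 1, so H_1 ≅ Z^2.
  H_2: rank ker ∂_2 − rank ∂_3 = (16 − 15) − 0 = 1, and there is no ∂_3, so H_2 ≅ Z.

H_0 = Z,  H_1 = Z^2,  H_2 = Z.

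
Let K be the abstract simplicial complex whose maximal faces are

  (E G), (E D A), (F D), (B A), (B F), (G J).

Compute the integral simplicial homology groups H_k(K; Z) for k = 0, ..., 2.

H_0 = Z,  H_1 = Z,  H_2 = 0.

Fix the vertex order A < B < D < E < F < G < J and write every simplex with vertices in increasing order. Then dim K = 2 and the simplices of K are:

  0-simplices (7): A, B, D, E, F, G, J
  1-simplices (8): AB, AD, AE, BF, DE, DF, EG, GJ
  2-simplices (1): ADE

so the chain groups are C_0 ≅ Z^7, C_1 ≅ Z^8, C_2 ≅ Z^1.

∂_1: C_1 → C_0 maps an edge to its endpoints' difference, ∂[p,q] = q − p. For instance
  ∂BF = F − B.
As a 7×8 matrix over Z this has rank 6, with invariant factors (1,1,1,1,1,1).

Boundary ∂_2: C_2 → C_1 sends each 2-simplex [p,q,r] to [q,r] − [p,r] + [p,q]. For instance
  ∂ADE = DE − AE + AD.
This gives a 8×1 integer matrix of rank 1; reducing to Smith normal form yields diagonal entries (1).

Now H_k = ker ∂_k / im ∂_{k+1}, so:

  H_0: rank C_0 − rank ∂_1 = 7 − 6 = 1, and the invariant factors of ∂_1 are all 1, so H_0 = Z.
  H_1: rank ker ∂_1 − rank ∂_2 = (8 − 6) − 1 = 1, and the invariant factors of ∂_2 are all 1, so H_1 = Z.
  H_2: rank ker ∂_2 − rank ∂_3 = (1 − 1) − 0 = 0, and there is no ∂_3, so H_2 = 0.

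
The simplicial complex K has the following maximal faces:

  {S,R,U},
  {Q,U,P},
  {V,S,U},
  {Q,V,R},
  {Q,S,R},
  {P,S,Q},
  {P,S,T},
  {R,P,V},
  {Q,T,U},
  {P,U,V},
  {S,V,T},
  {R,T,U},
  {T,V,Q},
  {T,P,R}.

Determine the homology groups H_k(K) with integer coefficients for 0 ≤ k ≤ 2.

H_0 ≅ Z,  H_1 ≅ Z^2,  H_2 ≅ Z.

K has 7 vertices, 21 edges, 14 triangles.
rank ∂_0 = 0, rank ∂_1 = 6 ⇒ b_0 = 7 − 0 − 6 = 1; all invariant factors of ∂_1 are 1 so no torsion. So H_0 = Z.
rank ∂_1 = 6, rank ∂_2 = 13 ⇒ b_1 = 21 − 6 − 13 = 2; all invariant factors of ∂_2 are 1 so no torsion. So H_1 = Z^2.
rank ∂_2 = 13, rank ∂_3 = 0 ⇒ b_2 = 14 − 13 − 0 = 1. So H_2 = Z.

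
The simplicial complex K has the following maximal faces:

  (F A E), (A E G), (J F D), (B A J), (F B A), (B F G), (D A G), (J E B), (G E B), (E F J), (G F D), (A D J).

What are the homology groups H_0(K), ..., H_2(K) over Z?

Fix the vertex order A < B < D < E < F < G < J and write every simplex with vertices in increasing order. Then dim K = 2 and the simplices of K are:

  0-simplices (7): A, B, D, E, F, G, J
  1-simplices (18): AB, AD, AE, AF, AG, AJ, BE, BF, BG, BJ, DF, DG, DJ, EF, EG, EJ, FG, FJ
  2-simplices (12): ABF, ABJ, ADG, ADJ, AEF, AEG, BEG, BEJ, BFG, DFG, DFJ, EFJ

giving chain groups C_0 ≅ Z^7, C_1 ≅ Z^18, C_2 ≅ Z^12.

The boundary map ∂_1: C_1 → C_0 maps an edge to its endpoints' difference, ∂[p,q] = q − p. For instance
  ∂DF = F − D.
The 7×18 boundary matrix has rank 6 and Smith normal form diag(1,1,1,1,1,1).

∂_2: C_2 → C_1 maps a triangle to the signed sum of its edges. For instance
  ∂ABF = BF − AF + AB,
  ∂EFJ = FJ − EJ + EF.
As a 18×12 matrix over Z this has rank 12, with invariant factors (1,1,1,1,1,1,1,1,1,1,1,2).

From H_k ≅ ker(∂_k) / im(∂_{k+1}) we obtain:

  H_0: rank C_0 − rank ∂_1 = 7 − 6 = 1, and the invariant factors of ∂_1 are all 1, so H_0 = Z.
  H_1: rank ker ∂_1 − rank ∂_2 = (18 − 6) − 12 = 0, and ∂_2 has invariant factor 2 > 1, so H_1 = Z/2.
  H_2: rank ker ∂_2 − rank ∂_3 = (12 − 12) − 0 = 0, and there is no ∂_3, so H_2 = 0.

As a check, the Euler characteristic is 7 − 18 + 12 = 1, which agrees with 1 − 0 + 0 = 1.

H_0 ≅ Z,  H_1 ≅ Z/2,  H_2 = 0.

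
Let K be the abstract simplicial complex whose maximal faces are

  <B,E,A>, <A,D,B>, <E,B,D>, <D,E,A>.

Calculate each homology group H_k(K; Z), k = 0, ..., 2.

Order the vertices as A < B < D < E. Listing each simplex with vertices in this order, K has dimension 2 with simplices:

  0-simplices (4): A, B, D, E
  1-simplices (6): AB, AD, AE, BD, BE, DE
  2-simplices (4): ABD, ABE, ADE, BDE

giving chain groups C_0 ≅ Z^4, C_1 ≅ Z^6, C_2 ≅ Z^4.

∂_1: C_1 → C_0 maps an edge to its endpoints' difference, ∂[p,q] = q − p.
This gives a 4×6 integer matrix of rank 3; reducing to Smith normal form yields diagonal entries (1,1,1).

∂_2: C_2 → C_1 sends each 2-simplex [p,q,r] to [q,r] − [p,r] + [p,q]. For instance
  ∂ABE = BE − AE + AB,
  ∂ADE = DE − AE + AD.
The 6×4 boundary matrix has rank 3 and Smith normal form diag(1,1,1).

Computing H_k = (kernel of ∂_k) / (image of ∂_{k+1}):

  H_0: rank C_0 − rank ∂_1 = 4 − 3 = 1, and the invariant factors of ∂_1 are all 1, so H_0 = Z.
  H_1: rank ker ∂_1 − rank ∂_2 = (6 − 3) − 3 = 0, and the invariant factors of ∂_2 are all 1, so H_1 = 0.
  H_2: rank ker ∂_2 − rank ∂_3 = (4 − 3) − 0 = 1, and there is no ∂_3, so H_2 = Z.

(K is a triangulation of the 2-sphere S^2.)

H_0 ≅ Z,  H_1 = 0,  H_2 ≅ Z.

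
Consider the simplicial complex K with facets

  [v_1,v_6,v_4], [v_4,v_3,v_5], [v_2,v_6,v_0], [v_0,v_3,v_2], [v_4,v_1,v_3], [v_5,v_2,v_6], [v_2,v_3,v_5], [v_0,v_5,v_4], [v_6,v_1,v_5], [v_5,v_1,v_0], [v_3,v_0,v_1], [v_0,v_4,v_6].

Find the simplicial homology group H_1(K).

H_1 = Z/2.

We work with the vertex ordering v_0 < v_1 < v_2 < v_3 < v_4 < v_5 < v_6. The simplices of K, each written with vertices in increasing order, are:

  0-simplices (7): [v_0], [v_1], [v_2], [v_3], [v_4], [v_5], [v_6]
  1-simplices (18): (18 of them)
  2-simplices (12): (12 of them)

giving chain groups C_0 ≅ Z^7, C_1 ≅ Z^18, C_2 ≅ Z^12.

The boundary map ∂_1: C_1 → C_0 maps an edge to its endpoints' difference, ∂[p,q] = q − p. For instance
  ∂[v_3,v_5] = [v_5] − [v_3].
As a 7×18 matrix over Z this has rank 6, with invariant factors (1,1,1,1,1,1).

∂_2: C_2 → C_1 sends each 2-simplex [p,q,r] to [q,r] − [p,r] + [p,q]. For instance
  ∂[v_0,v_1,v_3] = [v_1,v_3] − [v_0,v_3] + [v_0,v_1],
  ∂[v_1,v_4,v_6] = [v_4,v_6] − [v_1,v_6] + [v_1,v_4].
The resulting 18×12 matrix has rank 12, and its Smith normal form has invariant factors (1,1,1,1,1,1,1,1,1,1,1,2).

Computing H_k = (kernel of ∂_k) / (image of ∂_{k+1}):

  H_1: rank ker ∂_1 − rank ∂_2 = (18 − 6) − 12 = 0, and ∂_2 has invariant factor 2 > 1, so H_1 ≅ Z/2.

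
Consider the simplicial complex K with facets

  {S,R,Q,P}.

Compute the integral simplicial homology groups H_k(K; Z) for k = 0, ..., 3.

K has 4 vertices, 6 edges, 4 triangles, 1 3-simplex.
rank ∂_0 = 0, rank ∂_1 = 3 ⇒ b_0 = 4 − 0 − 3 = 1; all invariant factors of ∂_1 are 1 so no torsion. So H_0 = Z.
rank ∂_1 = 3, rank ∂_2 = 3 ⇒ b_1 = 6 − 3 − 3 = 0; all invariant factors of ∂_2 are 1 so no torsion. So H_1 = 0.
rank ∂_2 = 3, rank ∂_3 = 1 ⇒ b_2 = 4 − 3 − 1 = 0; all invariant factors of ∂_3 are 1 so no torsion. So H_2 = 0.
rank ∂_3 = 1, rank ∂_4 = 0 ⇒ b_3 = 1 − 1 − 0 = 0. So H_3 = 0.

H_0 = Z,  H_1 = 0,  H_2 = 0,  H_3 = 0.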